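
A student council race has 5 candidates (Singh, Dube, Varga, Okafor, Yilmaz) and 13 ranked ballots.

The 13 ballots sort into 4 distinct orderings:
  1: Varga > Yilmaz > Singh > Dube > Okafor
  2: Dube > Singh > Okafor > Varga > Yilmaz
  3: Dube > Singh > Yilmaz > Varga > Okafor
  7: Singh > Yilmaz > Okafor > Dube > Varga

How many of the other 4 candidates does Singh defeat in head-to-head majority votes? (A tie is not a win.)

4

Singh against each rival (13 voters):
Singh vs Dube: Singh preferred on 1+7 = 8 ballots; Singh wins 8–5.
Singh vs Varga: 12 to 1, Singh.
Singh vs Okafor: Singh, 13–0.
Singh vs Yilmaz: 2+3+7 = 12 for Singh, 1 for Yilmaz — Singh by 12–1.
Singh beats Dube, Varga, Okafor, Yilmaz — 4 pairwise wins.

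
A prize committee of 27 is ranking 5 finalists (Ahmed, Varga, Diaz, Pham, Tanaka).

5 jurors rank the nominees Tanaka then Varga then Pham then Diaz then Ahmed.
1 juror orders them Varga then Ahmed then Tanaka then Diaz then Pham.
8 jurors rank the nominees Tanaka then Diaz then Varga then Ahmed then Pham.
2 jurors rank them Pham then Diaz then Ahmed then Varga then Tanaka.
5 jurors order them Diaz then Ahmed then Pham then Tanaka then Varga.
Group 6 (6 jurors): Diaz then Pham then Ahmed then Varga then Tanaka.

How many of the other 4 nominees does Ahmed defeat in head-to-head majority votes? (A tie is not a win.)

Ahmed against each rival (27 jurors):
Ahmed vs Varga: Varga wins 14–13.
Ahmed vs Diaz: Diaz, 26–1.
Ahmed vs Pham: 1+8+5 = 14 for Ahmed, 13 for Pham — Ahmed by 14–13.
Ahmed vs Tanaka: 1+2+5+6 = 14 for Ahmed, 13 for Tanaka — Ahmed by 14–13.
Ahmed beats Pham, Tanaka; loses to Varga, Diaz — 2 pairwise wins.

2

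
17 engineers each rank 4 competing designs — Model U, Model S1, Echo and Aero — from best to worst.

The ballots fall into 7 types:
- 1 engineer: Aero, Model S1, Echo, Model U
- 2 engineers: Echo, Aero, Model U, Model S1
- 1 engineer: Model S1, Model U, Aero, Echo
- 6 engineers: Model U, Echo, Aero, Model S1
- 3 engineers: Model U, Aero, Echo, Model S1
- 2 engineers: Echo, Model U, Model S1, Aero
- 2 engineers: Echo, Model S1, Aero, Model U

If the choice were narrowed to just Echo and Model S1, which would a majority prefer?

Ballots ranking Echo above Model S1: 2 + 6 + 3 + 2 + 2 = 15.
Ballots ranking Model S1 above Echo: 17 − 15 = 2.
Echo wins the head-to-head 15–2.

Echo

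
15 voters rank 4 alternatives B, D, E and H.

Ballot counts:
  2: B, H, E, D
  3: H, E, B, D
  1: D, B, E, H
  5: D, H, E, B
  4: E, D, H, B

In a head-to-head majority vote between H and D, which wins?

D

Ballots ranking H above D: 2 + 3 = 5.
Ballots ranking D above H: 15 − 5 = 10.
D wins the head-to-head 10–5.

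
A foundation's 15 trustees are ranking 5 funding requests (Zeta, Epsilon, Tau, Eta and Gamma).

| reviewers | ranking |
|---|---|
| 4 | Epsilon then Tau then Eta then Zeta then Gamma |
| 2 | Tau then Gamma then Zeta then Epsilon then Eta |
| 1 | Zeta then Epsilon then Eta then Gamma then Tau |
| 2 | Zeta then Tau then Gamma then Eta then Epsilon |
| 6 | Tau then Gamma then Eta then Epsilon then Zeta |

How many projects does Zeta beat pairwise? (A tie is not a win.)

0

Zeta against each rival (15 reviewers):
Zeta vs Epsilon: Zeta is ranked higher on 2+1+2 = 5 ballots, Epsilon on 10. Epsilon wins 10–5.
Zeta–Tau: Tau 12–3.
Zeta vs Eta: Zeta preferred on 2+1+2 = 5 ballots; Eta wins 10–5.
Zeta vs Gamma: Gamma, 8–7.
Zeta beats no one; loses to Epsilon, Tau, Eta, Gamma — 0 pairwise wins.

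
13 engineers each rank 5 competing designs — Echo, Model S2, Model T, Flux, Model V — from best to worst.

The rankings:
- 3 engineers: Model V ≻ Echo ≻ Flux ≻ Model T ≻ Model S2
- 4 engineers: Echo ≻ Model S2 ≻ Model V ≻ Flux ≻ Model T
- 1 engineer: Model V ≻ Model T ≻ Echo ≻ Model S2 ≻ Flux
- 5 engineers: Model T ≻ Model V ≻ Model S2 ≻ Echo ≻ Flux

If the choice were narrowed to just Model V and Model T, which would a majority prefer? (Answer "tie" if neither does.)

Ballots ranking Model V above Model T: 3 + 4 + 1 = 8.
Ballots ranking Model T above Model V: 13 − 8 = 5.
Model V wins the head-to-head 8–5.

Model V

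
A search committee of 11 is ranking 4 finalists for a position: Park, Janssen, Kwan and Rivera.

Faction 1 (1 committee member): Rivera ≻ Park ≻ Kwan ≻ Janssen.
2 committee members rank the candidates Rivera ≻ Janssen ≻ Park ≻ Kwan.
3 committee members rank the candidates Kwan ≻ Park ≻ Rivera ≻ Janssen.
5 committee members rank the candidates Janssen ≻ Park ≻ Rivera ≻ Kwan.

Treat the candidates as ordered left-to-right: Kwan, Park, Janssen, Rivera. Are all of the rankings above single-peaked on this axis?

Axis positions: Kwan=1, Park=2, Janssen=3, Rivera=4.
Faction 1: ranking walks positions 4-2-1-3; Park is ranked above Janssen even though Janssen lies between Park and the peak Rivera on the axis — preferences dip and rise again. Not single-peaked.
Faction 2 (peak Rivera at position 4): ranking walks positions 4-3-2-1, expanding outward from the peak — single-peaked.
Faction 3: ranking walks positions 1-2-4-3; Rivera is ranked above Janssen even though Janssen lies between Rivera and the peak Kwan on the axis — preferences dip and rise again. Not single-peaked.
Faction 4 (peak Janssen at position 3): ranking walks positions 3-2-4-1, expanding outward from the peak — single-peaked.
Faction 1 violates single-peakedness, so the profile is not single-peaked on this axis.

no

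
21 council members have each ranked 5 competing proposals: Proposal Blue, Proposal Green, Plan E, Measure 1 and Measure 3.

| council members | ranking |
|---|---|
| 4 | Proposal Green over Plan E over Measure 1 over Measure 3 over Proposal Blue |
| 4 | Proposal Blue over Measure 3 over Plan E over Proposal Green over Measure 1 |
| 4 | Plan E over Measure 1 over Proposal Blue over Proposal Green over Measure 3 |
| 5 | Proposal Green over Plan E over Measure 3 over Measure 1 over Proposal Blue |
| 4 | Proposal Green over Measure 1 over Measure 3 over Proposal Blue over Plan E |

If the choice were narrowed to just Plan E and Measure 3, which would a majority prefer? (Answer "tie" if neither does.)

Ballots ranking Plan E above Measure 3: 4 + 4 + 5 = 13.
Ballots ranking Measure 3 above Plan E: 21 − 13 = 8.
Plan E wins the head-to-head 13–8.

Plan E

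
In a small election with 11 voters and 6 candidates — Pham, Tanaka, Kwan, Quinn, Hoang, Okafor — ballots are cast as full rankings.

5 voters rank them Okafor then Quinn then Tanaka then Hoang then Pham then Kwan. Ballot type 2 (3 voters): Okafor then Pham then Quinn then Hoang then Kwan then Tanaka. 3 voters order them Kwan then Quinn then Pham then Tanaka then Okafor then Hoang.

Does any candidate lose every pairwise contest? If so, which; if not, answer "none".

Head-to-head results (11 voters):
Pham–Tanaka: Pham 6–5.
Pham vs Kwan: Pham preferred on 5+3 = 8 ballots; Pham wins 8–3.
Pham vs Quinn: Quinn, 8–3.
Pham vs Hoang: Pham wins 6–5.
Pham vs Okafor: 3 to 8, Okafor.
Tanaka vs Kwan: Kwan, 6–5.
Tanaka vs Quinn: Quinn, 11–0.
Tanaka vs Hoang: Tanaka preferred on 5+3 = 8 ballots; Tanaka wins 8–3.
Tanaka vs Okafor: Okafor wins 8–3.
Kwan–Quinn: Quinn 8–3.
Kwan vs Hoang: 3 to 8, Hoang.
Kwan vs Okafor: Kwan is ranked higher on 3 ballots, Okafor on 8. Okafor wins 8–3.
Quinn vs Hoang: Quinn is ranked higher on 5+3+3 = 11 ballots, Hoang on 0. Quinn wins 11–0.
Quinn vs Okafor: 3 to 8, Okafor.
Hoang vs Okafor: 0 to 11, Okafor.
Each candidate has at least one pairwise win (Pham beats Tanaka; Tanaka beats Hoang; Kwan beats Tanaka; Quinn beats Pham; Hoang beats Kwan; Okafor beats Pham) — no Condorcet loser.

none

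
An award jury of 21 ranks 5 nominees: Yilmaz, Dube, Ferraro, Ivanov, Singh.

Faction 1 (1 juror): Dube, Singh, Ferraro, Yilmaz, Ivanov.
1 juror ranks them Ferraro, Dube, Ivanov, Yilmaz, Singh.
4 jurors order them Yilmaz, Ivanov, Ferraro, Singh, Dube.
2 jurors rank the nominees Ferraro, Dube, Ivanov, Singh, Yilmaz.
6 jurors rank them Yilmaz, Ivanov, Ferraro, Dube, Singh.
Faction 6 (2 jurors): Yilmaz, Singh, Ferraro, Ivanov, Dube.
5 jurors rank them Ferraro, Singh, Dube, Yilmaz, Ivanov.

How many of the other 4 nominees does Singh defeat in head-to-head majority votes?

1

Singh against each rival (21 jurors):
Singh vs Yilmaz: Yilmaz, 13–8.
Singh vs Dube: 11 to 10, Singh.
Singh vs Ferraro: Ferraro wins 18–3.
Singh vs Ivanov: Ivanov, 13–8.
Singh beats Dube; loses to Yilmaz, Ferraro, Ivanov — 1 pairwise win.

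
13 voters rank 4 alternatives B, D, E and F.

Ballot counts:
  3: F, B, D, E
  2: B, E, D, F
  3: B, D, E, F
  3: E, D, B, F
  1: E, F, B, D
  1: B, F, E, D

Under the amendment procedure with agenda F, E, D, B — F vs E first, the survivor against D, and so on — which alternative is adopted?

B

Round 1: F vs E — 4–9, E advances.
Round 2: E vs D — 7–6, E advances.
Round 3: E vs B — 4–9, B advances.
The agenda winner is B.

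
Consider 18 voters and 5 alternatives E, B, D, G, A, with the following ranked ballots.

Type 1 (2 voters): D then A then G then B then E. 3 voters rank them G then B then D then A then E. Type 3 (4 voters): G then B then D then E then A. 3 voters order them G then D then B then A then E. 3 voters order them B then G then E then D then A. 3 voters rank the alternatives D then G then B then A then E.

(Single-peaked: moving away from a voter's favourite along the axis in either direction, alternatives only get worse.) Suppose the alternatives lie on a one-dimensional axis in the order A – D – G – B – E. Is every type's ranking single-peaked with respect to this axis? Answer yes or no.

yes

Axis positions: A=1, D=2, G=3, B=4, E=5.
Type 1 (peak D at position 2): ranking walks positions 2-1-3-4-5, expanding outward from the peak — single-peaked.
Type 2 (peak G at position 3): ranking walks positions 3-4-2-1-5, expanding outward from the peak — single-peaked.
Type 3 (peak G at position 3): ranking walks positions 3-4-2-5-1, expanding outward from the peak — single-peaked.
Type 4 (peak G at position 3): ranking walks positions 3-2-4-1-5, expanding outward from the peak — single-peaked.
Type 5 (peak B at position 4): ranking walks positions 4-3-5-2-1, expanding outward from the peak — single-peaked.
Type 6 (peak D at position 2): ranking walks positions 2-3-4-1-5, expanding outward from the peak — single-peaked.
Every ranking is single-peaked on this axis.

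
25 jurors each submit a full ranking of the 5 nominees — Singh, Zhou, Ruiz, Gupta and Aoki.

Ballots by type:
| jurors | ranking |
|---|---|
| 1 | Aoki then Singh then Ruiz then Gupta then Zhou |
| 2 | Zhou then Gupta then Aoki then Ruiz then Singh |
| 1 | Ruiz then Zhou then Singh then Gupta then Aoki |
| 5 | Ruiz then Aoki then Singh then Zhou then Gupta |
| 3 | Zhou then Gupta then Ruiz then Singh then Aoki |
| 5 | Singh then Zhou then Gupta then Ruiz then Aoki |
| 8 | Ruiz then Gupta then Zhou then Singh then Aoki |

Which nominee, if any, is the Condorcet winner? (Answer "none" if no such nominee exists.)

Ruiz

Check each pair by majority over 25 ballots:
Singh vs Zhou: Singh is ranked higher on 1+5+5 = 11 ballots, Zhou on 14. Zhou wins 14–11.
Singh vs Ruiz: Ruiz, 19–6.
Singh vs Gupta: Singh preferred on 1+1+5+5 = 12 ballots; Gupta wins 13–12.
Singh vs Aoki: Singh wins 17–8.
Zhou vs Ruiz: Ruiz wins 15–10.
Zhou vs Gupta: Zhou wins 16–9.
Zhou vs Aoki: 19 to 6, Zhou.
Ruiz vs Gupta: Ruiz is ranked higher on 1+1+5+8 = 15 ballots, Gupta on 10. Ruiz wins 15–10.
Ruiz–Aoki: Ruiz 22–3.
Gupta vs Aoki: Gupta preferred on 2+1+3+5+8 = 19 ballots; Gupta wins 19–6.
Only Ruiz has no losses; Ruiz is the Condorcet winner.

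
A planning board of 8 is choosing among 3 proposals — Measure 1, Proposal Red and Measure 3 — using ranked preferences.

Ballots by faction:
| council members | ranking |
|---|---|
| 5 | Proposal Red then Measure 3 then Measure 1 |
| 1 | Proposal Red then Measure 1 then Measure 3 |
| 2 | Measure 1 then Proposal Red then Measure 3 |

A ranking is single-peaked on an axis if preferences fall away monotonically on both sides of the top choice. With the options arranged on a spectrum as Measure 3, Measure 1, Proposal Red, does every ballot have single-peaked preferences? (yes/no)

no

Axis positions: Measure 3=1, Measure 1=2, Proposal Red=3.
Faction 1: ranking walks positions 3-1-2; Measure 3 is ranked above Measure 1 even though Measure 1 lies between Measure 3 and the peak Proposal Red on the axis — preferences dip and rise again. Not single-peaked.
Faction 2 (peak Proposal Red at position 3): ranking walks positions 3-2-1, expanding outward from the peak — single-peaked.
Faction 3 (peak Measure 1 at position 2): ranking walks positions 2-3-1, expanding outward from the peak — single-peaked.
Faction 1 violates single-peakedness, so the profile is not single-peaked on this axis.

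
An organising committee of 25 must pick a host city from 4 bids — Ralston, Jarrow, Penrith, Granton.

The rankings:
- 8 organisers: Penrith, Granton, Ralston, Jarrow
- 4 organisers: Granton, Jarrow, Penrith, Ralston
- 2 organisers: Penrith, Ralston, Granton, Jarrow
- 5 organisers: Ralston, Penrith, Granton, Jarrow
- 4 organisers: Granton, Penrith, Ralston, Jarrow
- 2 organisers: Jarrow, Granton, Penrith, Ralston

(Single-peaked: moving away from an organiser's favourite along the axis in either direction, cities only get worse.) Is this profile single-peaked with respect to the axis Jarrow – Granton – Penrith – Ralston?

Axis positions: Jarrow=1, Granton=2, Penrith=3, Ralston=4.
Ballot type 1 (peak Penrith at position 3): ranking walks positions 3-2-4-1, expanding outward from the peak — single-peaked.
Ballot type 2 (peak Granton at position 2): ranking walks positions 2-1-3-4, expanding outward from the peak — single-peaked.
Ballot type 3 (peak Penrith at position 3): ranking walks positions 3-4-2-1, expanding outward from the peak — single-peaked.
Ballot type 4 (peak Ralston at position 4): ranking walks positions 4-3-2-1, expanding outward from the peak — single-peaked.
Ballot type 5 (peak Granton at position 2): ranking walks positions 2-3-4-1, expanding outward from the peak — single-peaked.
Ballot type 6 (peak Jarrow at position 1): ranking walks positions 1-2-3-4, expanding outward from the peak — single-peaked.
Every ranking is single-peaked on this axis.

yes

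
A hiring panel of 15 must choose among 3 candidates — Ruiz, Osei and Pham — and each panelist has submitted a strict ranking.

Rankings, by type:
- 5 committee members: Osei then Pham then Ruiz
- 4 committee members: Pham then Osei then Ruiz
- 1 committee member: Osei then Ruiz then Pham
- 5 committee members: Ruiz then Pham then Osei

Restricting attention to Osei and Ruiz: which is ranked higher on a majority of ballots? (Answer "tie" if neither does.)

Ballots ranking Osei above Ruiz: 5 + 4 + 1 = 10.
Ballots ranking Ruiz above Osei: 15 − 10 = 5.
Osei wins the head-to-head 10–5.

Osei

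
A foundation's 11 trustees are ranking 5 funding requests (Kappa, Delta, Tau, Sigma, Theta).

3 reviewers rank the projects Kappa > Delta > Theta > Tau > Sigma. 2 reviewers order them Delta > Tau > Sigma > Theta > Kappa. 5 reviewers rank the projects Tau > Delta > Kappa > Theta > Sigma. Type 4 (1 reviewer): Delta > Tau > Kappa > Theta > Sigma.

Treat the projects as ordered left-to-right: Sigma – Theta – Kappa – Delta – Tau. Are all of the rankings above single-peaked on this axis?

no

Axis positions: Sigma=1, Theta=2, Kappa=3, Delta=4, Tau=5.
Type 1 (peak Kappa at position 3): ranking walks positions 3-4-2-5-1, expanding outward from the peak — single-peaked.
Type 2: ranking walks positions 4-5-1-2-3; Sigma is ranked above Kappa even though Kappa lies between Sigma and the peak Delta on the axis — preferences dip and rise again. Not single-peaked.
Type 3 (peak Tau at position 5): ranking walks positions 5-4-3-2-1, expanding outward from the peak — single-peaked.
Type 4 (peak Delta at position 4): ranking walks positions 4-5-3-2-1, expanding outward from the peak — single-peaked.
Type 2 violates single-peakedness, so the profile is not single-peaked on this axis.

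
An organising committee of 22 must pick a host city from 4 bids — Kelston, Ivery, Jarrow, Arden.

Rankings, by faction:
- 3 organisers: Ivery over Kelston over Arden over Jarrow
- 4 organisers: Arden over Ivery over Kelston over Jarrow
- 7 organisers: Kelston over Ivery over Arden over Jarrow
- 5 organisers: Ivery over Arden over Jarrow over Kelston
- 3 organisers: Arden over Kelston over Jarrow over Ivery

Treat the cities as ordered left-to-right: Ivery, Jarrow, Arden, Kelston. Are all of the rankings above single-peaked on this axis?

Axis positions: Ivery=1, Jarrow=2, Arden=3, Kelston=4.
Faction 1: ranking walks positions 1-4-3-2; Kelston is ranked above Jarrow even though Jarrow lies between Kelston and the peak Ivery on the axis — preferences dip and rise again. Not single-peaked.
Faction 2: ranking walks positions 3-1-4-2; Ivery is ranked above Jarrow even though Jarrow lies between Ivery and the peak Arden on the axis — preferences dip and rise again. Not single-peaked.
Faction 3: ranking walks positions 4-1-3-2; Ivery is ranked above Arden even though Arden lies between Ivery and the peak Kelston on the axis — preferences dip and rise again. Not single-peaked.
Faction 4: ranking walks positions 1-3-2-4; Arden is ranked above Jarrow even though Jarrow lies between Arden and the peak Ivery on the axis — preferences dip and rise again. Not single-peaked.
Faction 5 (peak Arden at position 3): ranking walks positions 3-4-2-1, expanding outward from the peak — single-peaked.
Faction 1 violates single-peakedness, so the profile is not single-peaked on this axis.

no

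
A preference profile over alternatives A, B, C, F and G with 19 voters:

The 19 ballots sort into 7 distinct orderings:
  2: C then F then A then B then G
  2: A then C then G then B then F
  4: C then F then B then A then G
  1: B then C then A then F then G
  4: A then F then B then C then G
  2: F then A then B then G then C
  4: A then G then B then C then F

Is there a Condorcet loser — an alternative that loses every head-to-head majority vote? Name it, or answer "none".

Head-to-head results (19 voters):
A–B: A 14–5.
A vs C: 12 to 7, A.
A–F: A 11–8.
A–G: A 19–0.
B vs C: B preferred on 1+4+2+4 = 11 ballots; B wins 11–8.
B vs F: 7 to 12, F.
B vs G: B is ranked higher on 2+4+1+4+2 = 13 ballots, G on 6. B wins 13–6.
C vs F: C, 13–6.
C vs G: 13 to 6, C.
F vs G: F is ranked higher on 2+4+1+4+2 = 13 ballots, G on 6. F wins 13–6.
G loses to every other alternative — it is the Condorcet loser.

G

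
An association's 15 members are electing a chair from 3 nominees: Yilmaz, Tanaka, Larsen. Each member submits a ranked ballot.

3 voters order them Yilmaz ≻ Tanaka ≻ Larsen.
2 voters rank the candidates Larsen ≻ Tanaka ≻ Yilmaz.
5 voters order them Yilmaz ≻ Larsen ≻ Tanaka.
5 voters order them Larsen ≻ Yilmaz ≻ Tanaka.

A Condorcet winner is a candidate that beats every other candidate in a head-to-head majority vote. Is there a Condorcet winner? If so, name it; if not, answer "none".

Yilmaz

Check each pair by majority over 15 ballots:
Yilmaz vs Tanaka: 3+5+5 = 13 for Yilmaz, 2 for Tanaka — Yilmaz by 13–2.
Yilmaz vs Larsen: 8 to 7, Yilmaz.
Tanaka vs Larsen: Larsen wins 12–3.
Yilmaz wins every pairwise contest, so Yilmaz is the Condorcet winner.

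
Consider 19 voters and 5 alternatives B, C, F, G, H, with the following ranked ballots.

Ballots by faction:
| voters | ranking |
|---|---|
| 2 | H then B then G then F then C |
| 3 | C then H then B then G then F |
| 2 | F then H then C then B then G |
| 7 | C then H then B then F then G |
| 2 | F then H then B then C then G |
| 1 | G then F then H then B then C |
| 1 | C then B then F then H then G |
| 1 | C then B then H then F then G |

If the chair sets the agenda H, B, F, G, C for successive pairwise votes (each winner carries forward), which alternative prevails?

Round 1: H vs B — 17–2, H advances.
Round 2: H vs F — 13–6, H advances.
Round 3: H vs G — 18–1, H advances.
Round 4: H vs C — 7–12, C advances.
The agenda winner is C.

C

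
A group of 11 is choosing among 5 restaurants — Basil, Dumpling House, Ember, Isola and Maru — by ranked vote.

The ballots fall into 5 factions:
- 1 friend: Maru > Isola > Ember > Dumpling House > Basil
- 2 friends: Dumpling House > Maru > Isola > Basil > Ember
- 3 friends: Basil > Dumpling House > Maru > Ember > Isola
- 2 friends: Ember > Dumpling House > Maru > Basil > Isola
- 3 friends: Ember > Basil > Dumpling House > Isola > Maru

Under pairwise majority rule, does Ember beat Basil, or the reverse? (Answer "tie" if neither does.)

Ballots ranking Ember above Basil: 1 + 2 + 3 = 6.
Ballots ranking Basil above Ember: 11 − 6 = 5.
Ember wins the head-to-head 6–5.

Ember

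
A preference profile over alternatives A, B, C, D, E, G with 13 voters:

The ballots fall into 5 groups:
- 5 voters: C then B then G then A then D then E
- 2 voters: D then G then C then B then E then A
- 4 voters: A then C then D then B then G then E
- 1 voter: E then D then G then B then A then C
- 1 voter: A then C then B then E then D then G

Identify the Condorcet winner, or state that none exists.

C

Pairwise majorities:
A vs B: 5 to 8, B.
A–C: C 7–6.
A–D: A 10–3.
A vs E: A, 10–3.
A vs G: G, 8–5.
B vs C: B preferred on 1 ballot; C wins 12–1.
B vs D: 6 to 7, D.
B–E: B 12–1.
B vs G: B is ranked higher on 5+4+1 = 10 ballots, G on 3. B wins 10–3.
C vs D: C wins 10–3.
C vs E: 5+2+4+1 = 12 for C, 1 for E — C by 12–1.
C vs G: C wins 10–3.
D–E: D 11–2.
D–G: D 8–5.
E vs G: G wins 11–2.
C defeats every rival head-to-head and is the Condorcet winner.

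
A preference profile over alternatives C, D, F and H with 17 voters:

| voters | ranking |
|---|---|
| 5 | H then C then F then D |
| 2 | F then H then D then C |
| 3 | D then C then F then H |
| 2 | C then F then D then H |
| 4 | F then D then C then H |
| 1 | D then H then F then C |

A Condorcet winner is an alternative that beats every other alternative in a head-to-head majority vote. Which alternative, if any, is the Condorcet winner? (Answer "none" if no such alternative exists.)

none

Pairwise majorities:
C vs D: 5+2 = 7 for C, 10 for D — D by 10–7.
C–F: C 10–7.
C vs H: 3+2+4 = 9 for C, 8 for H — C by 9–8.
D vs F: 4 to 13, F.
D vs H: D is ranked higher on 3+2+4+1 = 10 ballots, H on 7. D wins 10–7.
F vs H: 11 to 6, F.
No alternative is unbeaten: C loses to D; D loses to F; F loses to C; H loses to C. In particular C > F > D > C is a majority cycle — no Condorcet winner exists.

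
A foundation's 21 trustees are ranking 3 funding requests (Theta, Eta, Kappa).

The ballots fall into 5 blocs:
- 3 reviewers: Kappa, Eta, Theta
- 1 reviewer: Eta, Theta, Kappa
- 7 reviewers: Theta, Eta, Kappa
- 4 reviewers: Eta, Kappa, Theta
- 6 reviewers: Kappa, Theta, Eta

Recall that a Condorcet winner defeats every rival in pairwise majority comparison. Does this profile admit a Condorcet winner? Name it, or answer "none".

Pairwise majorities:
Theta vs Eta: 13 to 8, Theta.
Theta vs Kappa: Theta preferred on 1+7 = 8 ballots; Kappa wins 13–8.
Eta vs Kappa: 12 to 9, Eta.
No project is unbeaten: Theta loses to Kappa; Eta loses to Theta; Kappa loses to Eta. In particular Theta beats Eta beats Kappa beats Theta is a majority cycle — no Condorcet winner exists.

none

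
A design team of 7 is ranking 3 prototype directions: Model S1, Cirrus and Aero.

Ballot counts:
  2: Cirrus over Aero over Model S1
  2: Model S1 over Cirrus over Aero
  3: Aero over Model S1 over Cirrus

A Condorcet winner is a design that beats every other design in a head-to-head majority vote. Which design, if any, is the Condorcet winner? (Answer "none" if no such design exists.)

Check each pair by majority over 7 ballots:
Model S1 vs Cirrus: Model S1, 5–2.
Model S1 vs Aero: Aero, 5–2.
Cirrus vs Aero: Cirrus, 4–3.
No design is unbeaten: Model S1 loses to Aero; Cirrus loses to Model S1; Aero loses to Cirrus. In particular Model S1 beats Cirrus beats Aero beats Model S1 is a majority cycle — no Condorcet winner exists.

none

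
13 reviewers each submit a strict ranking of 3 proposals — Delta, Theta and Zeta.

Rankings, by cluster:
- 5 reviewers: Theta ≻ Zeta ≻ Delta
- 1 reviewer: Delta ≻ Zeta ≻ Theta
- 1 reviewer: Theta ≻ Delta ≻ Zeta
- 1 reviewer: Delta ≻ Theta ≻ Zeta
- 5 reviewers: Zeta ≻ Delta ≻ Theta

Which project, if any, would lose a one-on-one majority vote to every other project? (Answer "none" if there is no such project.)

Head-to-head results (13 reviewers):
Delta vs Theta: Delta wins 7–6.
Delta vs Zeta: 1+1+1 = 3 for Delta, 10 for Zeta — Zeta by 10–3.
Theta vs Zeta: Theta is ranked higher on 5+1+1 = 7 ballots, Zeta on 6. Theta wins 7–6.
Every project wins at least one matchup (Delta beats Theta; Theta beats Zeta; Zeta beats Delta), so there is no Condorcet loser.

none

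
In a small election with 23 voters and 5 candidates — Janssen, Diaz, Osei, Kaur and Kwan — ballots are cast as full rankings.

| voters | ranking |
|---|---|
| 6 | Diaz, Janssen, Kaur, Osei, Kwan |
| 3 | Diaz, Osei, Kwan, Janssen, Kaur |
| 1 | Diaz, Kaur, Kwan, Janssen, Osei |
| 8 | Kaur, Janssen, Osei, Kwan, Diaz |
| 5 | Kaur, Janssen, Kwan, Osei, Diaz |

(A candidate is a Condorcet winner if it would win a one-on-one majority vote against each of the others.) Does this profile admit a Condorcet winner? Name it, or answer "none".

Kaur

Head-to-head results (23 voters):
Janssen–Diaz: Janssen 13–10.
Janssen vs Osei: 6+1+8+5 = 20 for Janssen, 3 for Osei — Janssen by 20–3.
Janssen vs Kaur: 9 to 14, Kaur.
Janssen vs Kwan: Janssen preferred on 6+8+5 = 19 ballots; Janssen wins 19–4.
Diaz–Osei: Osei 13–10.
Diaz vs Kaur: Kaur, 13–10.
Diaz–Kwan: Kwan 13–10.
Osei vs Kaur: Kaur wins 20–3.
Osei vs Kwan: Osei preferred on 6+3+8 = 17 ballots; Osei wins 17–6.
Kaur vs Kwan: 20 to 3, Kaur.
Kaur beats each of Janssen, Diaz, Osei, Kwan — Kaur is the Condorcet winner.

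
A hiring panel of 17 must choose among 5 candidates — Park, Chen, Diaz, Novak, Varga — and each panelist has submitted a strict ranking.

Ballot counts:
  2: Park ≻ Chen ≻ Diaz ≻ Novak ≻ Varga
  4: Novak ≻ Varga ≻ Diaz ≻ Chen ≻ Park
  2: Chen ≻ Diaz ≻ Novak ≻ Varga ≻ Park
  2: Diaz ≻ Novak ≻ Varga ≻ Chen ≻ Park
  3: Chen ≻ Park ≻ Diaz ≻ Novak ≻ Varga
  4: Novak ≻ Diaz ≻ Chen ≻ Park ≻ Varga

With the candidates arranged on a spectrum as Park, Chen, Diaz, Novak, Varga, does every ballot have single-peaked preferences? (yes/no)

Axis positions: Park=1, Chen=2, Diaz=3, Novak=4, Varga=5.
Ballot type 1 (peak Park at position 1): ranking walks positions 1-2-3-4-5, expanding outward from the peak — single-peaked.
Ballot type 2 (peak Novak at position 4): ranking walks positions 4-5-3-2-1, expanding outward from the peak — single-peaked.
Ballot type 3 (peak Chen at position 2): ranking walks positions 2-3-4-5-1, expanding outward from the peak — single-peaked.
Ballot type 4 (peak Diaz at position 3): ranking walks positions 3-4-5-2-1, expanding outward from the peak — single-peaked.
Ballot type 5 (peak Chen at position 2): ranking walks positions 2-1-3-4-5, expanding outward from the peak — single-peaked.
Ballot type 6 (peak Novak at position 4): ranking walks positions 4-3-2-1-5, expanding outward from the peak — single-peaked.
Every ranking is single-peaked on this axis.

yes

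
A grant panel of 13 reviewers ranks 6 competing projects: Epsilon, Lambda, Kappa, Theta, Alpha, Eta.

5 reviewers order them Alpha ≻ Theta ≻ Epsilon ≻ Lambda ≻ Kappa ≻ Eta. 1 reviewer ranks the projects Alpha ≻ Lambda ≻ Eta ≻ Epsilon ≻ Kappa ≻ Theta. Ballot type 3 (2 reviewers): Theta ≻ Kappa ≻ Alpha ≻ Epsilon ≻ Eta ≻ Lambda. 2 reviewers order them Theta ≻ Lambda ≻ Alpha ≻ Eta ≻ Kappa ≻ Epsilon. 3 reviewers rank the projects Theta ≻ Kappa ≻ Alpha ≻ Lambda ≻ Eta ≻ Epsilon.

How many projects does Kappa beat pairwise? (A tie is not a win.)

2

Kappa against each rival (13 reviewers):
Kappa vs Epsilon: Kappa preferred on 2+2+3 = 7 ballots; Kappa wins 7–6.
Kappa vs Lambda: Kappa preferred on 2+3 = 5 ballots; Lambda wins 8–5.
Kappa vs Theta: Theta wins 12–1.
Kappa vs Alpha: Kappa preferred on 2+3 = 5 ballots; Alpha wins 8–5.
Kappa vs Eta: 10 to 3, Kappa.
Kappa beats Epsilon, Eta; loses to Lambda, Theta, Alpha — 2 pairwise wins.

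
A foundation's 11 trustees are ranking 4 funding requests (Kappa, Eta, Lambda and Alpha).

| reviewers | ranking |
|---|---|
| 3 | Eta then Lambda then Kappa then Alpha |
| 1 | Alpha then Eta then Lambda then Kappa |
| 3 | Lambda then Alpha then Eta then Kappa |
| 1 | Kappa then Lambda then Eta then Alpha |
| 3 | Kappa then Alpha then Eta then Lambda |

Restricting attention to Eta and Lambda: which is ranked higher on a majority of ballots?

Ballots ranking Eta above Lambda: 3 + 1 + 3 = 7.
Ballots ranking Lambda above Eta: 11 − 7 = 4.
Eta wins the head-to-head 7–4.

Eta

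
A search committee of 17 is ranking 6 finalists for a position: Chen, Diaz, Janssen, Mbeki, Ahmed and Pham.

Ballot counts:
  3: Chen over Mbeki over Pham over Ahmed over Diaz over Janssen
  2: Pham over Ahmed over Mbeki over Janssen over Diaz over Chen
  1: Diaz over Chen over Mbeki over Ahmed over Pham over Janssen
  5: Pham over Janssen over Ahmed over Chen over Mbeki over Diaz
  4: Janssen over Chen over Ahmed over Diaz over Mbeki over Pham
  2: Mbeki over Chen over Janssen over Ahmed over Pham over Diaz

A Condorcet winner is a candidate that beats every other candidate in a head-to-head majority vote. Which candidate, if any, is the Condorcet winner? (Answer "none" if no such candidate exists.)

none

Head-to-head results (17 committee members):
Chen vs Diaz: Chen, 14–3.
Chen vs Janssen: Janssen wins 11–6.
Chen vs Mbeki: 13 to 4, Chen.
Chen vs Ahmed: Chen wins 10–7.
Chen vs Pham: Chen wins 10–7.
Diaz vs Janssen: 3+1 = 4 for Diaz, 13 for Janssen — Janssen by 13–4.
Diaz vs Mbeki: 5 to 12, Mbeki.
Diaz vs Ahmed: 1 for Diaz, 16 for Ahmed — Ahmed by 16–1.
Diaz vs Pham: 1+4 = 5 for Diaz, 12 for Pham — Pham by 12–5.
Janssen vs Mbeki: 5+4 = 9 for Janssen, 8 for Mbeki — Janssen by 9–8.
Janssen vs Ahmed: Janssen wins 11–6.
Janssen vs Pham: Pham wins 11–6.
Mbeki vs Ahmed: 3+1+2 = 6 for Mbeki, 11 for Ahmed — Ahmed by 11–6.
Mbeki–Pham: Mbeki 10–7.
Ahmed vs Pham: Ahmed is ranked higher on 1+4+2 = 7 ballots, Pham on 10. Pham wins 10–7.
No candidate is unbeaten: Chen loses to Janssen; Diaz loses to Chen; Janssen loses to Pham; Mbeki loses to Chen; Ahmed loses to Chen; Pham loses to Chen. In particular Chen beats Pham beats Janssen beats Chen is a majority cycle — no Condorcet winner exists.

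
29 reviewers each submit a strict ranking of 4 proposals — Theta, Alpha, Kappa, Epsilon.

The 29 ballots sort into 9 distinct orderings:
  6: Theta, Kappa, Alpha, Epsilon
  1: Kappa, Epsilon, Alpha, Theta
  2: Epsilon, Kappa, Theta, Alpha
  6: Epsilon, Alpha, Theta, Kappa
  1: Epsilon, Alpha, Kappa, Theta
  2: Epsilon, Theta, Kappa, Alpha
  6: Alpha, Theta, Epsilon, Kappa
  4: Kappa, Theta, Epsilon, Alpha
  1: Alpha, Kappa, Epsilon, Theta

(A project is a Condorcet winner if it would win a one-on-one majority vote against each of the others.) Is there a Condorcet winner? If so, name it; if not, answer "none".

Head-to-head results (29 reviewers):
Theta vs Alpha: 14 to 15, Alpha.
Theta vs Kappa: Theta preferred on 6+6+2+6 = 20 ballots; Theta wins 20–9.
Theta vs Epsilon: Theta is ranked higher on 6+6+4 = 16 ballots, Epsilon on 13. Theta wins 16–13.
Alpha vs Kappa: Alpha preferred on 6+1+6+1 = 14 ballots; Kappa wins 15–14.
Alpha vs Epsilon: Alpha preferred on 6+6+1 = 13 ballots; Epsilon wins 16–13.
Kappa vs Epsilon: 12 to 17, Epsilon.
Every project loses at least once (Theta loses to Alpha; Alpha loses to Kappa; Kappa loses to Theta; Epsilon loses to Theta). The majority relation contains the cycle Theta beats Kappa beats Alpha beats Theta, so there is no Condorcet winner.

none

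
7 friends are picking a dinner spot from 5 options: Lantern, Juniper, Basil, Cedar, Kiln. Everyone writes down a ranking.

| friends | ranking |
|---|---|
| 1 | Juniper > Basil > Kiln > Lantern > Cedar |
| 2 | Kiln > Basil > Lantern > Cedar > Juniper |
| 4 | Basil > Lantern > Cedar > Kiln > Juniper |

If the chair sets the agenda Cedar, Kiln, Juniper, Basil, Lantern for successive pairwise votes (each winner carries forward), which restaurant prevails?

Round 1: Cedar vs Kiln — 4–3, Cedar advances.
Round 2: Cedar vs Juniper — 6–1, Cedar advances.
Round 3: Cedar vs Basil — 0–7, Basil advances.
Round 4: Basil vs Lantern — 7–0, Basil advances.
Basil survives the agenda.

Basil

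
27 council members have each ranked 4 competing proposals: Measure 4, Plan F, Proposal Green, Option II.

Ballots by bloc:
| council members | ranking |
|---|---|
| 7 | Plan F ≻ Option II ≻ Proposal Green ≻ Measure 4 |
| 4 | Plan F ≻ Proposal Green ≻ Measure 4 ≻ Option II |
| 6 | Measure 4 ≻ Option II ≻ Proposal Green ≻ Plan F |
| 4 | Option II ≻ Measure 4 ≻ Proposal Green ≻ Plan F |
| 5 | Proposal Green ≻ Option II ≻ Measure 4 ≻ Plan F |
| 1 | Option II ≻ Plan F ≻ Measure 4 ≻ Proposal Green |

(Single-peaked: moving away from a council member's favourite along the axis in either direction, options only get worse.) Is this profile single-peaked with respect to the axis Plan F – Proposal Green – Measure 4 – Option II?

no

Axis positions: Plan F=1, Proposal Green=2, Measure 4=3, Option II=4.
Bloc 1: ranking walks positions 1-4-2-3; Option II is ranked above Proposal Green even though Proposal Green lies between Option II and the peak Plan F on the axis — preferences dip and rise again. Not single-peaked.
Bloc 2 (peak Plan F at position 1): ranking walks positions 1-2-3-4, expanding outward from the peak — single-peaked.
Bloc 3 (peak Measure 4 at position 3): ranking walks positions 3-4-2-1, expanding outward from the peak — single-peaked.
Bloc 4 (peak Option II at position 4): ranking walks positions 4-3-2-1, expanding outward from the peak — single-peaked.
Bloc 5: ranking walks positions 2-4-3-1; Option II is ranked above Measure 4 even though Measure 4 lies between Option II and the peak Proposal Green on the axis — preferences dip and rise again. Not single-peaked.
Bloc 6: ranking walks positions 4-1-3-2; Plan F is ranked above Measure 4 even though Measure 4 lies between Plan F and the peak Option II on the axis — preferences dip and rise again. Not single-peaked.
Bloc 1 violates single-peakedness, so the profile is not single-peaked on this axis.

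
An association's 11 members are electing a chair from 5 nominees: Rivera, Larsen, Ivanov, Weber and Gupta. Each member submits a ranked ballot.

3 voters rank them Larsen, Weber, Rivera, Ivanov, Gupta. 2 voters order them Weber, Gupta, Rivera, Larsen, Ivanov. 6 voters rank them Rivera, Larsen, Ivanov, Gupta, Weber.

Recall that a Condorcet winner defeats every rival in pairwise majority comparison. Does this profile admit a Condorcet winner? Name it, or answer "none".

Rivera

Head-to-head results (11 voters):
Rivera vs Larsen: 8 to 3, Rivera.
Rivera vs Ivanov: 3+2+6 = 11 for Rivera, 0 for Ivanov — Rivera by 11–0.
Rivera vs Weber: 6 for Rivera, 5 for Weber — Rivera by 6–5.
Rivera vs Gupta: Rivera is ranked higher on 3+6 = 9 ballots, Gupta on 2. Rivera wins 9–2.
Larsen vs Ivanov: 3+2+6 = 11 for Larsen, 0 for Ivanov — Larsen by 11–0.
Larsen vs Weber: Larsen is ranked higher on 3+6 = 9 ballots, Weber on 2. Larsen wins 9–2.
Larsen vs Gupta: 3+6 = 9 for Larsen, 2 for Gupta — Larsen by 9–2.
Ivanov vs Weber: 6 for Ivanov, 5 for Weber — Ivanov by 6–5.
Ivanov vs Gupta: Ivanov preferred on 3+6 = 9 ballots; Ivanov wins 9–2.
Weber vs Gupta: Weber preferred on 3+2 = 5 ballots; Gupta wins 6–5.
Rivera defeats every rival head-to-head and is the Condorcet winner.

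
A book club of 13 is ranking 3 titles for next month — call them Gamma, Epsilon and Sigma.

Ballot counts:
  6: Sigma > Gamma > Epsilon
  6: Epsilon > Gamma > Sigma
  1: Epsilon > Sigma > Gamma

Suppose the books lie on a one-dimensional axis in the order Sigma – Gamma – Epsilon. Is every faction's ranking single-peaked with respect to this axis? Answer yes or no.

Axis positions: Sigma=1, Gamma=2, Epsilon=3.
Faction 1 (peak Sigma at position 1): ranking walks positions 1-2-3, expanding outward from the peak — single-peaked.
Faction 2 (peak Epsilon at position 3): ranking walks positions 3-2-1, expanding outward from the peak — single-peaked.
Faction 3: ranking walks positions 3-1-2; Sigma is ranked above Gamma even though Gamma lies between Sigma and the peak Epsilon on the axis — preferences dip and rise again. Not single-peaked.
Faction 3 violates single-peakedness, so the profile is not single-peaked on this axis.

no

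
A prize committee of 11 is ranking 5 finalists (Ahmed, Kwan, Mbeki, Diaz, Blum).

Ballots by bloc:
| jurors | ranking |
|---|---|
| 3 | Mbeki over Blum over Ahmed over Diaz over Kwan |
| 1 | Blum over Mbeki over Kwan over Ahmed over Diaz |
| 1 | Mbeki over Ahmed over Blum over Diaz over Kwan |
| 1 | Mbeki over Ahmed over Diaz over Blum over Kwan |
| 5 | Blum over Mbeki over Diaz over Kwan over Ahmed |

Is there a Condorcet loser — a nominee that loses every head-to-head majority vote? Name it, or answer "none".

Pairwise majorities:
Ahmed vs Kwan: 3+1+1 = 5 for Ahmed, 6 for Kwan — Kwan by 6–5.
Ahmed vs Mbeki: Ahmed is ranked higher on 0 ballots, Mbeki on 11. Mbeki wins 11–0.
Ahmed vs Diaz: 6 to 5, Ahmed.
Ahmed vs Blum: 1+1 = 2 for Ahmed, 9 for Blum — Blum by 9–2.
Kwan vs Mbeki: Mbeki wins 11–0.
Kwan vs Diaz: Diaz, 10–1.
Kwan–Blum: Blum 11–0.
Mbeki vs Diaz: Mbeki wins 11–0.
Mbeki vs Blum: Mbeki preferred on 3+1+1 = 5 ballots; Blum wins 6–5.
Diaz vs Blum: 1 to 10, Blum.
Each nominee has at least one pairwise win (Ahmed beats Diaz; Kwan beats Ahmed; Mbeki beats Ahmed; Diaz beats Kwan; Blum beats Ahmed) — no Condorcet loser.

none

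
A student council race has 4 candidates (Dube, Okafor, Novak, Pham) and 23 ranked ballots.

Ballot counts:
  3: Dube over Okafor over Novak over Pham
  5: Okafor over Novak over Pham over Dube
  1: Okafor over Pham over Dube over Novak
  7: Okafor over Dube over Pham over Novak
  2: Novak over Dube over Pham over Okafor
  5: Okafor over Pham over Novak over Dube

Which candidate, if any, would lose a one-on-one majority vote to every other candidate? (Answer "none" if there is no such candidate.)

Head-to-head results (23 voters):
Dube vs Okafor: Okafor wins 18–5.
Dube vs Novak: Dube is ranked higher on 3+1+7 = 11 ballots, Novak on 12. Novak wins 12–11.
Dube vs Pham: Dube wins 12–11.
Okafor vs Novak: Okafor, 21–2.
Okafor–Pham: Okafor 21–2.
Novak vs Pham: Pham, 13–10.
Each candidate has at least one pairwise win (Dube beats Pham; Okafor beats Dube; Novak beats Dube; Pham beats Novak) — no Condorcet loser.

none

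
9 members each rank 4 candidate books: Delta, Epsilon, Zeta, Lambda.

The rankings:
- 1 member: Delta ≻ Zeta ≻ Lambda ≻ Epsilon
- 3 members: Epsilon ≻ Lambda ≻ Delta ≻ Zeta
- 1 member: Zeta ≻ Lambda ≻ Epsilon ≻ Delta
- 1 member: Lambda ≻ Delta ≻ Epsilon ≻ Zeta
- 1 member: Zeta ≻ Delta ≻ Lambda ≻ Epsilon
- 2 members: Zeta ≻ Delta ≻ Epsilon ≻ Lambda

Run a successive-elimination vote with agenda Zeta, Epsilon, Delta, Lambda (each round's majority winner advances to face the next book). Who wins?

Lambda

Round 1: Zeta vs Epsilon — 5–4, Zeta advances.
Round 2: Zeta vs Delta — 4–5, Delta advances.
Round 3: Delta vs Lambda — 4–5, Lambda advances.
Lambda survives the agenda.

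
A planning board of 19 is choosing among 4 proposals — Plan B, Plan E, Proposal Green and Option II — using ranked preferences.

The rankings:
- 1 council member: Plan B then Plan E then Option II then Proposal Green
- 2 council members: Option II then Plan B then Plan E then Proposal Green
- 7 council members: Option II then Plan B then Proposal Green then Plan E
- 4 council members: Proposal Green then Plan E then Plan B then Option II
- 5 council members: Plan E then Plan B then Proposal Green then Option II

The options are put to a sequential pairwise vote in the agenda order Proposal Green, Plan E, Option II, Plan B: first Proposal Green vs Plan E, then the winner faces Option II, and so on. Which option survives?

Plan B

Round 1: Proposal Green vs Plan E — 11–8, Proposal Green advances.
Round 2: Proposal Green vs Option II — 9–10, Option II advances.
Round 3: Option II vs Plan B — 9–10, Plan B advances.
The agenda winner is Plan B.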